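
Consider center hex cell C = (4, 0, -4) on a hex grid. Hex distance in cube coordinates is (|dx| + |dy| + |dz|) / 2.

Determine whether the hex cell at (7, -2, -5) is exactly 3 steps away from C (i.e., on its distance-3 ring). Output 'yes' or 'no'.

Answer: yes

Derivation:
|px - cx| = |7 - 4| = 3
|py - cy| = |-2 - 0| = 2
|pz - cz| = |-5 - (-4)| = 1
distance = (3+2+1)/2 = 6/2 = 3
radius = 3; distance == radius -> yes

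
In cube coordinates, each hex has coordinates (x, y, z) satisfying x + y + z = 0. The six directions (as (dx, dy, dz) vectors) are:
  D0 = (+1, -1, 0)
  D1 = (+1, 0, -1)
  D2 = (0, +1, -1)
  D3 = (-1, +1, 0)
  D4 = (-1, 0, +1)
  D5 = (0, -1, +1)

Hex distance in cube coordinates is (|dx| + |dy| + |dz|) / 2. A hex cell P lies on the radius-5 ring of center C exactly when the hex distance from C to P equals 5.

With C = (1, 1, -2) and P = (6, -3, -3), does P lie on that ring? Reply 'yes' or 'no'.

|px - cx| = |6 - 1| = 5
|py - cy| = |-3 - 1| = 4
|pz - cz| = |-3 - (-2)| = 1
distance = (5+4+1)/2 = 10/2 = 5
radius = 5; distance == radius -> yes

Answer: yes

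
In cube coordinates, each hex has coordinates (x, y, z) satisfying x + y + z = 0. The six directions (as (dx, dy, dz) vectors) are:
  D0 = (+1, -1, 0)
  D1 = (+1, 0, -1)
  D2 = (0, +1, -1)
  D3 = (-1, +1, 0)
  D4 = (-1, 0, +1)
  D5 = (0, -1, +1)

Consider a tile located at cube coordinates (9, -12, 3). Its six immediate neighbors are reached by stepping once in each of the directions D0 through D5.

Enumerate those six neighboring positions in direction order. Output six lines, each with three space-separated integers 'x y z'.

Answer: 10 -13 3
10 -12 2
9 -11 2
8 -11 3
8 -12 4
9 -13 4

Derivation:
Center: (9, -12, 3). Add each direction:
  D0: (9, -12, 3) + (1, -1, 0) = (10, -13, 3)
  D1: (9, -12, 3) + (1, 0, -1) = (10, -12, 2)
  D2: (9, -12, 3) + (0, 1, -1) = (9, -11, 2)
  D3: (9, -12, 3) + (-1, 1, 0) = (8, -11, 3)
  D4: (9, -12, 3) + (-1, 0, 1) = (8, -12, 4)
  D5: (9, -12, 3) + (0, -1, 1) = (9, -13, 4)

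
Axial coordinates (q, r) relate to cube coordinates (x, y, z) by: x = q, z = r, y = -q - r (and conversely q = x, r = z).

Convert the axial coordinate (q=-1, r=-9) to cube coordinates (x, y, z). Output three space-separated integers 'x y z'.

Answer: -1 10 -9

Derivation:
x = q = -1
z = r = -9
y = -x - z = -(-1) - (-9) = 10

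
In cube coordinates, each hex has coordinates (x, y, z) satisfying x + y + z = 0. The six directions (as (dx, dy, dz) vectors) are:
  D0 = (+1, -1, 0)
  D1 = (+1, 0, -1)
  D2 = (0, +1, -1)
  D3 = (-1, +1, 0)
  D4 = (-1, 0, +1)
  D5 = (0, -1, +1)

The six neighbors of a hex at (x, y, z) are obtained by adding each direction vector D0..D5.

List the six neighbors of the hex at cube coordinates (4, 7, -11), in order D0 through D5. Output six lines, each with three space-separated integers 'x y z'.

Answer: 5 6 -11
5 7 -12
4 8 -12
3 8 -11
3 7 -10
4 6 -10

Derivation:
Center: (4, 7, -11). Add each direction:
  D0: (4, 7, -11) + (1, -1, 0) = (5, 6, -11)
  D1: (4, 7, -11) + (1, 0, -1) = (5, 7, -12)
  D2: (4, 7, -11) + (0, 1, -1) = (4, 8, -12)
  D3: (4, 7, -11) + (-1, 1, 0) = (3, 8, -11)
  D4: (4, 7, -11) + (-1, 0, 1) = (3, 7, -10)
  D5: (4, 7, -11) + (0, -1, 1) = (4, 6, -10)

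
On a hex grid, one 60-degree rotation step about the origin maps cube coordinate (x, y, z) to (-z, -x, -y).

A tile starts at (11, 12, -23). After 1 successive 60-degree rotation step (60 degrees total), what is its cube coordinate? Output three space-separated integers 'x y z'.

Start: (11, 12, -23)
Step 1: (11, 12, -23) -> (-(-23), -(11), -(12)) = (23, -11, -12)

Answer: 23 -11 -12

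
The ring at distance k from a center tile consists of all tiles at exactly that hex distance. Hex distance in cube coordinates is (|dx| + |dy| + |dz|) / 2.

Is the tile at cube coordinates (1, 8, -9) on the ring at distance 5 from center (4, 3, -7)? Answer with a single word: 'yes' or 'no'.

Answer: yes

Derivation:
|px - cx| = |1 - 4| = 3
|py - cy| = |8 - 3| = 5
|pz - cz| = |-9 - (-7)| = 2
distance = (3+5+2)/2 = 10/2 = 5
radius = 5; distance == radius -> yes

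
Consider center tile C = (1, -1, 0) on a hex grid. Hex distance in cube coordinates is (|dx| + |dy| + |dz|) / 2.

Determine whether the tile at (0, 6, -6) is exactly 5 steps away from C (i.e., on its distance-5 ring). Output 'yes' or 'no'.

|px - cx| = |0 - 1| = 1
|py - cy| = |6 - (-1)| = 7
|pz - cz| = |-6 - 0| = 6
distance = (1+7+6)/2 = 14/2 = 7
radius = 5; distance != radius -> no

Answer: no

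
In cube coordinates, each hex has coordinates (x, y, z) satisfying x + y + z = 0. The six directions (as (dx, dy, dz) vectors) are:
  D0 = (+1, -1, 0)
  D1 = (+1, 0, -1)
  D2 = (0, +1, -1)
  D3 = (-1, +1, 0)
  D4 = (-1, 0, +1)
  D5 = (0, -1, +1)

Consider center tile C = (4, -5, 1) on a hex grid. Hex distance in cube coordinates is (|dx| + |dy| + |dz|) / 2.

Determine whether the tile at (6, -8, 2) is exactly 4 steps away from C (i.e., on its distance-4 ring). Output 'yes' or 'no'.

|px - cx| = |6 - 4| = 2
|py - cy| = |-8 - (-5)| = 3
|pz - cz| = |2 - 1| = 1
distance = (2+3+1)/2 = 6/2 = 3
radius = 4; distance != radius -> no

Answer: no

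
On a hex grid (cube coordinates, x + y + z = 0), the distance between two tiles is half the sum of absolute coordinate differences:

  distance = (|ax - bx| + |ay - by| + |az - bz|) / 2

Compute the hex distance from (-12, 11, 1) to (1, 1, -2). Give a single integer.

Answer: 13

Derivation:
|ax - bx| = |-12 - 1| = 13
|ay - by| = |11 - 1| = 10
|az - bz| = |1 - (-2)| = 3
distance = (13 + 10 + 3) / 2 = 26 / 2 = 13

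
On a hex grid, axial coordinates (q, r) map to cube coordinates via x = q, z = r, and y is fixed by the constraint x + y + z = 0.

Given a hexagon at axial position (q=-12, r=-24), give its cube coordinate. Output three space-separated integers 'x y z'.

x = q = -12
z = r = -24
y = -x - z = -(-12) - (-24) = 36

Answer: -12 36 -24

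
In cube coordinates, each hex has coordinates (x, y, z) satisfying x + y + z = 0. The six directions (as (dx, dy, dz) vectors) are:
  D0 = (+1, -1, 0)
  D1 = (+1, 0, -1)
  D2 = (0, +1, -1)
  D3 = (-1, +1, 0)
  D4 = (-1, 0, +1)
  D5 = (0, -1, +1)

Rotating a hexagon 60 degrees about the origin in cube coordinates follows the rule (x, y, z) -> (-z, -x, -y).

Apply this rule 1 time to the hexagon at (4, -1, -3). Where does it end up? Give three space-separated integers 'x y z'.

Answer: 3 -4 1

Derivation:
Start: (4, -1, -3)
Step 1: (4, -1, -3) -> (-(-3), -(4), -(-1)) = (3, -4, 1)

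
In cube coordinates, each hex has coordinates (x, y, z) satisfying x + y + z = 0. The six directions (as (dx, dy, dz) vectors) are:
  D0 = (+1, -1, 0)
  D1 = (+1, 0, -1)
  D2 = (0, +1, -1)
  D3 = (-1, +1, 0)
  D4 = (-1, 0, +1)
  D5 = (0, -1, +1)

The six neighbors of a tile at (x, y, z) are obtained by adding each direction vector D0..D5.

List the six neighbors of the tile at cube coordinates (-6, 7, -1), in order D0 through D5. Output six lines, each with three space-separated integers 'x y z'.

Answer: -5 6 -1
-5 7 -2
-6 8 -2
-7 8 -1
-7 7 0
-6 6 0

Derivation:
Center: (-6, 7, -1). Add each direction:
  D0: (-6, 7, -1) + (1, -1, 0) = (-5, 6, -1)
  D1: (-6, 7, -1) + (1, 0, -1) = (-5, 7, -2)
  D2: (-6, 7, -1) + (0, 1, -1) = (-6, 8, -2)
  D3: (-6, 7, -1) + (-1, 1, 0) = (-7, 8, -1)
  D4: (-6, 7, -1) + (-1, 0, 1) = (-7, 7, 0)
  D5: (-6, 7, -1) + (0, -1, 1) = (-6, 6, 0)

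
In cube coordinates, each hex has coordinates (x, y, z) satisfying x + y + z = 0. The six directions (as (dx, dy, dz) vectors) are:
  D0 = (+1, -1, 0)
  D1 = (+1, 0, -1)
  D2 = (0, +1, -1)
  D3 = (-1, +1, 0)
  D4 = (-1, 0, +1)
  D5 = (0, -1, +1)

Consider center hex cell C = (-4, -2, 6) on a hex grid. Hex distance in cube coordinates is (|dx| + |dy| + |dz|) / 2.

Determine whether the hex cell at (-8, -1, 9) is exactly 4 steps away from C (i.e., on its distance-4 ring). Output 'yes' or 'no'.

Answer: yes

Derivation:
|px - cx| = |-8 - (-4)| = 4
|py - cy| = |-1 - (-2)| = 1
|pz - cz| = |9 - 6| = 3
distance = (4+1+3)/2 = 8/2 = 4
radius = 4; distance == radius -> yes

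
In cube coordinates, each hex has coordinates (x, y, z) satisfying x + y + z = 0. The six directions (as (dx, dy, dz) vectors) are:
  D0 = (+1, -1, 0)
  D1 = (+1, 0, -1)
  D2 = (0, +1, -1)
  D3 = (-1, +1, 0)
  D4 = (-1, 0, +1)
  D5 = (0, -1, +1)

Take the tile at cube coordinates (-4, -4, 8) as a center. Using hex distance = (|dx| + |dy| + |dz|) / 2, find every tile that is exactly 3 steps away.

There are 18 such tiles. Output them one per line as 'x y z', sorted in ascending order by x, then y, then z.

Answer: -7 -4 11
-7 -3 10
-7 -2 9
-7 -1 8
-6 -5 11
-6 -1 7
-5 -6 11
-5 -1 6
-4 -7 11
-4 -1 5
-3 -7 10
-3 -2 5
-2 -7 9
-2 -3 5
-1 -7 8
-1 -6 7
-1 -5 6
-1 -4 5

Derivation:
Walk ring at distance 3 from (-4, -4, 8):
Start at center + D4*3 = (-7, -4, 11)
  hex 0: (-7, -4, 11)
  hex 1: (-6, -5, 11)
  hex 2: (-5, -6, 11)
  hex 3: (-4, -7, 11)
  hex 4: (-3, -7, 10)
  hex 5: (-2, -7, 9)
  hex 6: (-1, -7, 8)
  hex 7: (-1, -6, 7)
  hex 8: (-1, -5, 6)
  hex 9: (-1, -4, 5)
  hex 10: (-2, -3, 5)
  hex 11: (-3, -2, 5)
  hex 12: (-4, -1, 5)
  hex 13: (-5, -1, 6)
  hex 14: (-6, -1, 7)
  hex 15: (-7, -1, 8)
  hex 16: (-7, -2, 9)
  hex 17: (-7, -3, 10)
Sorted: 18 hexes.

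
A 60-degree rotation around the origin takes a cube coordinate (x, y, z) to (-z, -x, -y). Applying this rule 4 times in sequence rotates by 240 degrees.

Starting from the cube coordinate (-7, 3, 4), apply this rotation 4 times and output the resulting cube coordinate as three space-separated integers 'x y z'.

Answer: 4 -7 3

Derivation:
Start: (-7, 3, 4)
Step 1: (-7, 3, 4) -> (-(4), -(-7), -(3)) = (-4, 7, -3)
Step 2: (-4, 7, -3) -> (-(-3), -(-4), -(7)) = (3, 4, -7)
Step 3: (3, 4, -7) -> (-(-7), -(3), -(4)) = (7, -3, -4)
Step 4: (7, -3, -4) -> (-(-4), -(7), -(-3)) = (4, -7, 3)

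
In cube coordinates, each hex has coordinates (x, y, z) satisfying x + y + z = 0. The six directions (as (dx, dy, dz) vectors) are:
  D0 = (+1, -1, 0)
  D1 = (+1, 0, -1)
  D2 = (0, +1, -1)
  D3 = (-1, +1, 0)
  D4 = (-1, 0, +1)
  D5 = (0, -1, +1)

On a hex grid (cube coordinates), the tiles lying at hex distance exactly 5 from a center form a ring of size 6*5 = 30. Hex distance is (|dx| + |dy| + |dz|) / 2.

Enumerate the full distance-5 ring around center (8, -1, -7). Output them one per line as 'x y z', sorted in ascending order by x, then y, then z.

Walk ring at distance 5 from (8, -1, -7):
Start at center + D4*5 = (3, -1, -2)
  hex 0: (3, -1, -2)
  hex 1: (4, -2, -2)
  hex 2: (5, -3, -2)
  hex 3: (6, -4, -2)
  hex 4: (7, -5, -2)
  hex 5: (8, -6, -2)
  hex 6: (9, -6, -3)
  hex 7: (10, -6, -4)
  hex 8: (11, -6, -5)
  hex 9: (12, -6, -6)
  hex 10: (13, -6, -7)
  hex 11: (13, -5, -8)
  hex 12: (13, -4, -9)
  hex 13: (13, -3, -10)
  hex 14: (13, -2, -11)
  hex 15: (13, -1, -12)
  hex 16: (12, 0, -12)
  hex 17: (11, 1, -12)
  hex 18: (10, 2, -12)
  hex 19: (9, 3, -12)
  hex 20: (8, 4, -12)
  hex 21: (7, 4, -11)
  hex 22: (6, 4, -10)
  hex 23: (5, 4, -9)
  hex 24: (4, 4, -8)
  hex 25: (3, 4, -7)
  hex 26: (3, 3, -6)
  hex 27: (3, 2, -5)
  hex 28: (3, 1, -4)
  hex 29: (3, 0, -3)
Sorted: 30 hexes.

Answer: 3 -1 -2
3 0 -3
3 1 -4
3 2 -5
3 3 -6
3 4 -7
4 -2 -2
4 4 -8
5 -3 -2
5 4 -9
6 -4 -2
6 4 -10
7 -5 -2
7 4 -11
8 -6 -2
8 4 -12
9 -6 -3
9 3 -12
10 -6 -4
10 2 -12
11 -6 -5
11 1 -12
12 -6 -6
12 0 -12
13 -6 -7
13 -5 -8
13 -4 -9
13 -3 -10
13 -2 -11
13 -1 -12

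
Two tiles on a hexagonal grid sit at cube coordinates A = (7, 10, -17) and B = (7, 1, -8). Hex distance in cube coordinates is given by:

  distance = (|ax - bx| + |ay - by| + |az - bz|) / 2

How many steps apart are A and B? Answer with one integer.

Answer: 9

Derivation:
|ax - bx| = |7 - 7| = 0
|ay - by| = |10 - 1| = 9
|az - bz| = |-17 - (-8)| = 9
distance = (0 + 9 + 9) / 2 = 18 / 2 = 9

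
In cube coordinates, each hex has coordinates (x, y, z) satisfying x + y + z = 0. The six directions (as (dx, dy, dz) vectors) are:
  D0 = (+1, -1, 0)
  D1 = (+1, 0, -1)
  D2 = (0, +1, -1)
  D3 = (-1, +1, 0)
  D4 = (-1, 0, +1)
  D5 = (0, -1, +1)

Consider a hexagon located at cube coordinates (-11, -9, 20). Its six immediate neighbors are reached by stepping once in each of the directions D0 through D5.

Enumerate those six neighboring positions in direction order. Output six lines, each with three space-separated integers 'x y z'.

Answer: -10 -10 20
-10 -9 19
-11 -8 19
-12 -8 20
-12 -9 21
-11 -10 21

Derivation:
Center: (-11, -9, 20). Add each direction:
  D0: (-11, -9, 20) + (1, -1, 0) = (-10, -10, 20)
  D1: (-11, -9, 20) + (1, 0, -1) = (-10, -9, 19)
  D2: (-11, -9, 20) + (0, 1, -1) = (-11, -8, 19)
  D3: (-11, -9, 20) + (-1, 1, 0) = (-12, -8, 20)
  D4: (-11, -9, 20) + (-1, 0, 1) = (-12, -9, 21)
  D5: (-11, -9, 20) + (0, -1, 1) = (-11, -10, 21)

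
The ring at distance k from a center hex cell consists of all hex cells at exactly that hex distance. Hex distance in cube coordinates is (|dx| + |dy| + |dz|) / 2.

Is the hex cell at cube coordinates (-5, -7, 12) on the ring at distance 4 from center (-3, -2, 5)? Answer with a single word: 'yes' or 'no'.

Answer: no

Derivation:
|px - cx| = |-5 - (-3)| = 2
|py - cy| = |-7 - (-2)| = 5
|pz - cz| = |12 - 5| = 7
distance = (2+5+7)/2 = 14/2 = 7
radius = 4; distance != radius -> no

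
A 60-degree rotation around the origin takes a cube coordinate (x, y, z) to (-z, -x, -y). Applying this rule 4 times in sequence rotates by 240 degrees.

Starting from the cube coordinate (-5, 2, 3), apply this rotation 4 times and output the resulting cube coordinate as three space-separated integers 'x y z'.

Start: (-5, 2, 3)
Step 1: (-5, 2, 3) -> (-(3), -(-5), -(2)) = (-3, 5, -2)
Step 2: (-3, 5, -2) -> (-(-2), -(-3), -(5)) = (2, 3, -5)
Step 3: (2, 3, -5) -> (-(-5), -(2), -(3)) = (5, -2, -3)
Step 4: (5, -2, -3) -> (-(-3), -(5), -(-2)) = (3, -5, 2)

Answer: 3 -5 2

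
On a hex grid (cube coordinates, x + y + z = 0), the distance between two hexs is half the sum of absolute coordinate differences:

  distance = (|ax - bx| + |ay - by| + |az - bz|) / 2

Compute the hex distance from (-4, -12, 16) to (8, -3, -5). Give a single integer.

Answer: 21

Derivation:
|ax - bx| = |-4 - 8| = 12
|ay - by| = |-12 - (-3)| = 9
|az - bz| = |16 - (-5)| = 21
distance = (12 + 9 + 21) / 2 = 42 / 2 = 21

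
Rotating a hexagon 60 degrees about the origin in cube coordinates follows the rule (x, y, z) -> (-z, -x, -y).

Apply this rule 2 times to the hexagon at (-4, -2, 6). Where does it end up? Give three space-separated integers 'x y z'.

Answer: -2 6 -4

Derivation:
Start: (-4, -2, 6)
Step 1: (-4, -2, 6) -> (-(6), -(-4), -(-2)) = (-6, 4, 2)
Step 2: (-6, 4, 2) -> (-(2), -(-6), -(4)) = (-2, 6, -4)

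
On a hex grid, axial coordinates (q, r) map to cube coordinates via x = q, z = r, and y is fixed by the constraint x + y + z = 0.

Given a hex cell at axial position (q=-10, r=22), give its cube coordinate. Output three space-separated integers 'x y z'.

Answer: -10 -12 22

Derivation:
x = q = -10
z = r = 22
y = -x - z = -(-10) - (22) = -12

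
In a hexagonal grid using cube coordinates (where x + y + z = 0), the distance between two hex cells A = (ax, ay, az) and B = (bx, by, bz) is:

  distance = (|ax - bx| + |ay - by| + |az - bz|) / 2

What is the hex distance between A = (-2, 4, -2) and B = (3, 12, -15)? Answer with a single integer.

Answer: 13

Derivation:
|ax - bx| = |-2 - 3| = 5
|ay - by| = |4 - 12| = 8
|az - bz| = |-2 - (-15)| = 13
distance = (5 + 8 + 13) / 2 = 26 / 2 = 13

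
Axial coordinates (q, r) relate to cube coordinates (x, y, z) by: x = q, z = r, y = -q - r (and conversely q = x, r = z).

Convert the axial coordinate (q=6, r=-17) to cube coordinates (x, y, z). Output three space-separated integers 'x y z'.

x = q = 6
z = r = -17
y = -x - z = -(6) - (-17) = 11

Answer: 6 11 -17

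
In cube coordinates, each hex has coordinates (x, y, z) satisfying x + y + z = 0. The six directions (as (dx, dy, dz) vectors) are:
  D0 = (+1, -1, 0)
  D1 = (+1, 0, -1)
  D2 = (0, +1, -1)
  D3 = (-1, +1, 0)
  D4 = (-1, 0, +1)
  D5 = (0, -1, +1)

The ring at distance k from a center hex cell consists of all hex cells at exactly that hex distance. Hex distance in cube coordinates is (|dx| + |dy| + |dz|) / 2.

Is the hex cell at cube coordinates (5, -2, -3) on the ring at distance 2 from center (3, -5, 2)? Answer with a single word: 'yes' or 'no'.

Answer: no

Derivation:
|px - cx| = |5 - 3| = 2
|py - cy| = |-2 - (-5)| = 3
|pz - cz| = |-3 - 2| = 5
distance = (2+3+5)/2 = 10/2 = 5
radius = 2; distance != radius -> no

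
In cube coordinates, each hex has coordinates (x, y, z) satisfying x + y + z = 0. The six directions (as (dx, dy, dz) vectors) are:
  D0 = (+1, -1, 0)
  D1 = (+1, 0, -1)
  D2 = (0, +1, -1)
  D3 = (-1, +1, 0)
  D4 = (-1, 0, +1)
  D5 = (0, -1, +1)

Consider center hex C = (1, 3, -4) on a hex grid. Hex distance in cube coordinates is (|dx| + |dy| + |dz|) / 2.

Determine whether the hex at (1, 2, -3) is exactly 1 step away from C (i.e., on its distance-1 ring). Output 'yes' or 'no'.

|px - cx| = |1 - 1| = 0
|py - cy| = |2 - 3| = 1
|pz - cz| = |-3 - (-4)| = 1
distance = (0+1+1)/2 = 2/2 = 1
radius = 1; distance == radius -> yes

Answer: yes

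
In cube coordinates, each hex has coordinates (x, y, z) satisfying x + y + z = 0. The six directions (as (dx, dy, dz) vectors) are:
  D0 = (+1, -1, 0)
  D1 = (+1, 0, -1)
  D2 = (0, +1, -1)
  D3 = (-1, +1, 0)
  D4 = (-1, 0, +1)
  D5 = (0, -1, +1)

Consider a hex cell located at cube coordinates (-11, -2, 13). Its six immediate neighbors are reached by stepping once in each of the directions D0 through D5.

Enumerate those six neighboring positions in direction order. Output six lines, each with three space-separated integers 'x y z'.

Answer: -10 -3 13
-10 -2 12
-11 -1 12
-12 -1 13
-12 -2 14
-11 -3 14

Derivation:
Center: (-11, -2, 13). Add each direction:
  D0: (-11, -2, 13) + (1, -1, 0) = (-10, -3, 13)
  D1: (-11, -2, 13) + (1, 0, -1) = (-10, -2, 12)
  D2: (-11, -2, 13) + (0, 1, -1) = (-11, -1, 12)
  D3: (-11, -2, 13) + (-1, 1, 0) = (-12, -1, 13)
  D4: (-11, -2, 13) + (-1, 0, 1) = (-12, -2, 14)
  D5: (-11, -2, 13) + (0, -1, 1) = (-11, -3, 14)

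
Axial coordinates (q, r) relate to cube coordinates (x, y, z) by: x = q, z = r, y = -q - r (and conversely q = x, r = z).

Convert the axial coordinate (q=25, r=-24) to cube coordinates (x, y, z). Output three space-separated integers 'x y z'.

Answer: 25 -1 -24

Derivation:
x = q = 25
z = r = -24
y = -x - z = -(25) - (-24) = -1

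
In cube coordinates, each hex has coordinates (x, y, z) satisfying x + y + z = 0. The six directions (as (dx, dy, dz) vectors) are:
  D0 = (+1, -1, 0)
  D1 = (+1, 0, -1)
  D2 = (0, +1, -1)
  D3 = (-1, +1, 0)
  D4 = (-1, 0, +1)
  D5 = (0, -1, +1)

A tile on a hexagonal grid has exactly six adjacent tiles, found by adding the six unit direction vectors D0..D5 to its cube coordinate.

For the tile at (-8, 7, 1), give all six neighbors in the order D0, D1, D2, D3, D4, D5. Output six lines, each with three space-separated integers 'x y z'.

Center: (-8, 7, 1). Add each direction:
  D0: (-8, 7, 1) + (1, -1, 0) = (-7, 6, 1)
  D1: (-8, 7, 1) + (1, 0, -1) = (-7, 7, 0)
  D2: (-8, 7, 1) + (0, 1, -1) = (-8, 8, 0)
  D3: (-8, 7, 1) + (-1, 1, 0) = (-9, 8, 1)
  D4: (-8, 7, 1) + (-1, 0, 1) = (-9, 7, 2)
  D5: (-8, 7, 1) + (0, -1, 1) = (-8, 6, 2)

Answer: -7 6 1
-7 7 0
-8 8 0
-9 8 1
-9 7 2
-8 6 2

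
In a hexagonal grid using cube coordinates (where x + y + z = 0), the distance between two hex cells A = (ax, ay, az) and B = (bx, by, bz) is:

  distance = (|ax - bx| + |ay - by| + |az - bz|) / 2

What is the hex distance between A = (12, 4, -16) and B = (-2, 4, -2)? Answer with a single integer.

Answer: 14

Derivation:
|ax - bx| = |12 - (-2)| = 14
|ay - by| = |4 - 4| = 0
|az - bz| = |-16 - (-2)| = 14
distance = (14 + 0 + 14) / 2 = 28 / 2 = 14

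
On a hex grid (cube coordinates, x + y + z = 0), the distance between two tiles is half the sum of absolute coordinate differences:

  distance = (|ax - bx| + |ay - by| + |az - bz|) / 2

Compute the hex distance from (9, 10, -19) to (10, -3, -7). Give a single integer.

|ax - bx| = |9 - 10| = 1
|ay - by| = |10 - (-3)| = 13
|az - bz| = |-19 - (-7)| = 12
distance = (1 + 13 + 12) / 2 = 26 / 2 = 13

Answer: 13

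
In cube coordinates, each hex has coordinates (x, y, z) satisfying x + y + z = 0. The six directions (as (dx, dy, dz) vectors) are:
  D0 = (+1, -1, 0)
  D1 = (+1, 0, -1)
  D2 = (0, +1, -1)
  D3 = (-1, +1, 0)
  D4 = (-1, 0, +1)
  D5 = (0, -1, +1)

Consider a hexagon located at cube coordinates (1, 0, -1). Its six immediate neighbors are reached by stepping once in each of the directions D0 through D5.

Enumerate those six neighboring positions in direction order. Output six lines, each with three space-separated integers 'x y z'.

Answer: 2 -1 -1
2 0 -2
1 1 -2
0 1 -1
0 0 0
1 -1 0

Derivation:
Center: (1, 0, -1). Add each direction:
  D0: (1, 0, -1) + (1, -1, 0) = (2, -1, -1)
  D1: (1, 0, -1) + (1, 0, -1) = (2, 0, -2)
  D2: (1, 0, -1) + (0, 1, -1) = (1, 1, -2)
  D3: (1, 0, -1) + (-1, 1, 0) = (0, 1, -1)
  D4: (1, 0, -1) + (-1, 0, 1) = (0, 0, 0)
  D5: (1, 0, -1) + (0, -1, 1) = (1, -1, 0)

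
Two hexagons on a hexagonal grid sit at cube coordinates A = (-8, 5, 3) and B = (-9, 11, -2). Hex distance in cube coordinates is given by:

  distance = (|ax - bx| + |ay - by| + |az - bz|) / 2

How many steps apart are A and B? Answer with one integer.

Answer: 6

Derivation:
|ax - bx| = |-8 - (-9)| = 1
|ay - by| = |5 - 11| = 6
|az - bz| = |3 - (-2)| = 5
distance = (1 + 6 + 5) / 2 = 12 / 2 = 6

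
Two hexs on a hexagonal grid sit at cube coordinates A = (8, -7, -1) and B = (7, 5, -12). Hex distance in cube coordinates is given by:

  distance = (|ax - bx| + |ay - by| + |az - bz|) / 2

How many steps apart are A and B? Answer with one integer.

Answer: 12

Derivation:
|ax - bx| = |8 - 7| = 1
|ay - by| = |-7 - 5| = 12
|az - bz| = |-1 - (-12)| = 11
distance = (1 + 12 + 11) / 2 = 24 / 2 = 12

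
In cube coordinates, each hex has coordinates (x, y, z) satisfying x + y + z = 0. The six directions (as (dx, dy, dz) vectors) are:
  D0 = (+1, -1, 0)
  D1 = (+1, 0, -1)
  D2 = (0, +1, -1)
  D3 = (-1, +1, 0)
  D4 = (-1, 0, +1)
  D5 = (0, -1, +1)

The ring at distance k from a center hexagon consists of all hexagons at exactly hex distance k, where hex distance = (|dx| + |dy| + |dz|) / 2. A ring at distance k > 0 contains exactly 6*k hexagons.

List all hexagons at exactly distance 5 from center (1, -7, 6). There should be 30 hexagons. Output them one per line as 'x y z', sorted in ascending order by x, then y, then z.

Answer: -4 -7 11
-4 -6 10
-4 -5 9
-4 -4 8
-4 -3 7
-4 -2 6
-3 -8 11
-3 -2 5
-2 -9 11
-2 -2 4
-1 -10 11
-1 -2 3
0 -11 11
0 -2 2
1 -12 11
1 -2 1
2 -12 10
2 -3 1
3 -12 9
3 -4 1
4 -12 8
4 -5 1
5 -12 7
5 -6 1
6 -12 6
6 -11 5
6 -10 4
6 -9 3
6 -8 2
6 -7 1

Derivation:
Walk ring at distance 5 from (1, -7, 6):
Start at center + D4*5 = (-4, -7, 11)
  hex 0: (-4, -7, 11)
  hex 1: (-3, -8, 11)
  hex 2: (-2, -9, 11)
  hex 3: (-1, -10, 11)
  hex 4: (0, -11, 11)
  hex 5: (1, -12, 11)
  hex 6: (2, -12, 10)
  hex 7: (3, -12, 9)
  hex 8: (4, -12, 8)
  hex 9: (5, -12, 7)
  hex 10: (6, -12, 6)
  hex 11: (6, -11, 5)
  hex 12: (6, -10, 4)
  hex 13: (6, -9, 3)
  hex 14: (6, -8, 2)
  hex 15: (6, -7, 1)
  hex 16: (5, -6, 1)
  hex 17: (4, -5, 1)
  hex 18: (3, -4, 1)
  hex 19: (2, -3, 1)
  hex 20: (1, -2, 1)
  hex 21: (0, -2, 2)
  hex 22: (-1, -2, 3)
  hex 23: (-2, -2, 4)
  hex 24: (-3, -2, 5)
  hex 25: (-4, -2, 6)
  hex 26: (-4, -3, 7)
  hex 27: (-4, -4, 8)
  hex 28: (-4, -5, 9)
  hex 29: (-4, -6, 10)
Sorted: 30 hexes.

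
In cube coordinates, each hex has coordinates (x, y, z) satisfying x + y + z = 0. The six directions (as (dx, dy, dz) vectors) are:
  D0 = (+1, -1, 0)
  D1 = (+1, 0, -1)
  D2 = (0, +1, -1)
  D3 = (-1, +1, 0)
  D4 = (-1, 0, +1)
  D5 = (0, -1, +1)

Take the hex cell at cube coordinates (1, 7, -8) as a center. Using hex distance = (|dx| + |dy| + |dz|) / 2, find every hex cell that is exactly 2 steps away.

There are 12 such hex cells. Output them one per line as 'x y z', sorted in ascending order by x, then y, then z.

Answer: -1 7 -6
-1 8 -7
-1 9 -8
0 6 -6
0 9 -9
1 5 -6
1 9 -10
2 5 -7
2 8 -10
3 5 -8
3 6 -9
3 7 -10

Derivation:
Walk ring at distance 2 from (1, 7, -8):
Start at center + D4*2 = (-1, 7, -6)
  hex 0: (-1, 7, -6)
  hex 1: (0, 6, -6)
  hex 2: (1, 5, -6)
  hex 3: (2, 5, -7)
  hex 4: (3, 5, -8)
  hex 5: (3, 6, -9)
  hex 6: (3, 7, -10)
  hex 7: (2, 8, -10)
  hex 8: (1, 9, -10)
  hex 9: (0, 9, -9)
  hex 10: (-1, 9, -8)
  hex 11: (-1, 8, -7)
Sorted: 12 hexes.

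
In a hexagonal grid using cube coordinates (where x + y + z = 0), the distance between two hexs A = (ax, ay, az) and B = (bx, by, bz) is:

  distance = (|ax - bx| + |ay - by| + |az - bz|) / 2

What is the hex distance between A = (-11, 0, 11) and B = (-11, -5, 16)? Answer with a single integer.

Answer: 5

Derivation:
|ax - bx| = |-11 - (-11)| = 0
|ay - by| = |0 - (-5)| = 5
|az - bz| = |11 - 16| = 5
distance = (0 + 5 + 5) / 2 = 10 / 2 = 5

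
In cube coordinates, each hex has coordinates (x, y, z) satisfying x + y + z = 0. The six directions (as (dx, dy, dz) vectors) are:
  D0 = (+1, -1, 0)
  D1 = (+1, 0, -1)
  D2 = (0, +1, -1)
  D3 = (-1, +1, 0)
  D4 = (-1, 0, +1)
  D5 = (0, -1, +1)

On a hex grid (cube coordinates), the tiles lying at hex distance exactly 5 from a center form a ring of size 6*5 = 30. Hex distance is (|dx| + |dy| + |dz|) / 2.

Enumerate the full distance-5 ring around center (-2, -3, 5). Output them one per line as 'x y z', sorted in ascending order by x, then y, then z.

Walk ring at distance 5 from (-2, -3, 5):
Start at center + D4*5 = (-7, -3, 10)
  hex 0: (-7, -3, 10)
  hex 1: (-6, -4, 10)
  hex 2: (-5, -5, 10)
  hex 3: (-4, -6, 10)
  hex 4: (-3, -7, 10)
  hex 5: (-2, -8, 10)
  hex 6: (-1, -8, 9)
  hex 7: (0, -8, 8)
  hex 8: (1, -8, 7)
  hex 9: (2, -8, 6)
  hex 10: (3, -8, 5)
  hex 11: (3, -7, 4)
  hex 12: (3, -6, 3)
  hex 13: (3, -5, 2)
  hex 14: (3, -4, 1)
  hex 15: (3, -3, 0)
  hex 16: (2, -2, 0)
  hex 17: (1, -1, 0)
  hex 18: (0, 0, 0)
  hex 19: (-1, 1, 0)
  hex 20: (-2, 2, 0)
  hex 21: (-3, 2, 1)
  hex 22: (-4, 2, 2)
  hex 23: (-5, 2, 3)
  hex 24: (-6, 2, 4)
  hex 25: (-7, 2, 5)
  hex 26: (-7, 1, 6)
  hex 27: (-7, 0, 7)
  hex 28: (-7, -1, 8)
  hex 29: (-7, -2, 9)
Sorted: 30 hexes.

Answer: -7 -3 10
-7 -2 9
-7 -1 8
-7 0 7
-7 1 6
-7 2 5
-6 -4 10
-6 2 4
-5 -5 10
-5 2 3
-4 -6 10
-4 2 2
-3 -7 10
-3 2 1
-2 -8 10
-2 2 0
-1 -8 9
-1 1 0
0 -8 8
0 0 0
1 -8 7
1 -1 0
2 -8 6
2 -2 0
3 -8 5
3 -7 4
3 -6 3
3 -5 2
3 -4 1
3 -3 0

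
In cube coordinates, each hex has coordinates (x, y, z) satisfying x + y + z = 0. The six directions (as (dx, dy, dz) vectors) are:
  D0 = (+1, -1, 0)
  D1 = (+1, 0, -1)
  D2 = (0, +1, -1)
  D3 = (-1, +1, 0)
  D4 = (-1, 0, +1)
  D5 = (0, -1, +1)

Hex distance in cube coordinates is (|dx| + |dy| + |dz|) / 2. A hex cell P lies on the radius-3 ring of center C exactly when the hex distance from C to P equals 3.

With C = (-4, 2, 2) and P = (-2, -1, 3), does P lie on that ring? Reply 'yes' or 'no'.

|px - cx| = |-2 - (-4)| = 2
|py - cy| = |-1 - 2| = 3
|pz - cz| = |3 - 2| = 1
distance = (2+3+1)/2 = 6/2 = 3
radius = 3; distance == radius -> yes

Answer: yes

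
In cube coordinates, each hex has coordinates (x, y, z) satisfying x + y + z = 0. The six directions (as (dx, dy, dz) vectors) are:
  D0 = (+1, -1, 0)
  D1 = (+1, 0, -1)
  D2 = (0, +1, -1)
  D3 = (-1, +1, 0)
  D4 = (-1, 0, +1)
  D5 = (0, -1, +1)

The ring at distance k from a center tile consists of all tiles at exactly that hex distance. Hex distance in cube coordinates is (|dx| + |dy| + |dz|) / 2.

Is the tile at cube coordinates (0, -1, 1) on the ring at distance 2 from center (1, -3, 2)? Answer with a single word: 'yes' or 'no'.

Answer: yes

Derivation:
|px - cx| = |0 - 1| = 1
|py - cy| = |-1 - (-3)| = 2
|pz - cz| = |1 - 2| = 1
distance = (1+2+1)/2 = 4/2 = 2
radius = 2; distance == radius -> yes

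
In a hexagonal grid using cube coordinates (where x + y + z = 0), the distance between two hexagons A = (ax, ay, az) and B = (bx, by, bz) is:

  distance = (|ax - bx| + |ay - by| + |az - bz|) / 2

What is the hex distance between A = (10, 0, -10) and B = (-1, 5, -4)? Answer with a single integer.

Answer: 11

Derivation:
|ax - bx| = |10 - (-1)| = 11
|ay - by| = |0 - 5| = 5
|az - bz| = |-10 - (-4)| = 6
distance = (11 + 5 + 6) / 2 = 22 / 2 = 11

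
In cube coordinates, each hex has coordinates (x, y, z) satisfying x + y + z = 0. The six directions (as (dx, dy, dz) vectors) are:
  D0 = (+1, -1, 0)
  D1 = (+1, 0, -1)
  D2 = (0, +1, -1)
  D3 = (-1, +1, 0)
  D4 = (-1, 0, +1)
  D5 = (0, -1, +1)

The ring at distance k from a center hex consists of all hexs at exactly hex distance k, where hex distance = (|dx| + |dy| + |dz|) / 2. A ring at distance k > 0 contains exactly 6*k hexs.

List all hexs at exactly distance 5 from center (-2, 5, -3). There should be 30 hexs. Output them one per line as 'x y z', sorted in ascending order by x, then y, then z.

Walk ring at distance 5 from (-2, 5, -3):
Start at center + D4*5 = (-7, 5, 2)
  hex 0: (-7, 5, 2)
  hex 1: (-6, 4, 2)
  hex 2: (-5, 3, 2)
  hex 3: (-4, 2, 2)
  hex 4: (-3, 1, 2)
  hex 5: (-2, 0, 2)
  hex 6: (-1, 0, 1)
  hex 7: (0, 0, 0)
  hex 8: (1, 0, -1)
  hex 9: (2, 0, -2)
  hex 10: (3, 0, -3)
  hex 11: (3, 1, -4)
  hex 12: (3, 2, -5)
  hex 13: (3, 3, -6)
  hex 14: (3, 4, -7)
  hex 15: (3, 5, -8)
  hex 16: (2, 6, -8)
  hex 17: (1, 7, -8)
  hex 18: (0, 8, -8)
  hex 19: (-1, 9, -8)
  hex 20: (-2, 10, -8)
  hex 21: (-3, 10, -7)
  hex 22: (-4, 10, -6)
  hex 23: (-5, 10, -5)
  hex 24: (-6, 10, -4)
  hex 25: (-7, 10, -3)
  hex 26: (-7, 9, -2)
  hex 27: (-7, 8, -1)
  hex 28: (-7, 7, 0)
  hex 29: (-7, 6, 1)
Sorted: 30 hexes.

Answer: -7 5 2
-7 6 1
-7 7 0
-7 8 -1
-7 9 -2
-7 10 -3
-6 4 2
-6 10 -4
-5 3 2
-5 10 -5
-4 2 2
-4 10 -6
-3 1 2
-3 10 -7
-2 0 2
-2 10 -8
-1 0 1
-1 9 -8
0 0 0
0 8 -8
1 0 -1
1 7 -8
2 0 -2
2 6 -8
3 0 -3
3 1 -4
3 2 -5
3 3 -6
3 4 -7
3 5 -8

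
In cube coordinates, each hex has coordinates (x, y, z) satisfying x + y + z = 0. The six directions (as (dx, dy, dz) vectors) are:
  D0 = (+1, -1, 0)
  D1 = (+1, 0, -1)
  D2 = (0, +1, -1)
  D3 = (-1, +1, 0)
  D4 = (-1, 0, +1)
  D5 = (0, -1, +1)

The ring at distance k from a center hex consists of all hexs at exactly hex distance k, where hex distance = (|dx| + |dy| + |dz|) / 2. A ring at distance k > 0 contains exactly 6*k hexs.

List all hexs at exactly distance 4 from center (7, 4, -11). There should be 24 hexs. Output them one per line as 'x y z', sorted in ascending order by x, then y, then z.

Walk ring at distance 4 from (7, 4, -11):
Start at center + D4*4 = (3, 4, -7)
  hex 0: (3, 4, -7)
  hex 1: (4, 3, -7)
  hex 2: (5, 2, -7)
  hex 3: (6, 1, -7)
  hex 4: (7, 0, -7)
  hex 5: (8, 0, -8)
  hex 6: (9, 0, -9)
  hex 7: (10, 0, -10)
  hex 8: (11, 0, -11)
  hex 9: (11, 1, -12)
  hex 10: (11, 2, -13)
  hex 11: (11, 3, -14)
  hex 12: (11, 4, -15)
  hex 13: (10, 5, -15)
  hex 14: (9, 6, -15)
  hex 15: (8, 7, -15)
  hex 16: (7, 8, -15)
  hex 17: (6, 8, -14)
  hex 18: (5, 8, -13)
  hex 19: (4, 8, -12)
  hex 20: (3, 8, -11)
  hex 21: (3, 7, -10)
  hex 22: (3, 6, -9)
  hex 23: (3, 5, -8)
Sorted: 24 hexes.

Answer: 3 4 -7
3 5 -8
3 6 -9
3 7 -10
3 8 -11
4 3 -7
4 8 -12
5 2 -7
5 8 -13
6 1 -7
6 8 -14
7 0 -7
7 8 -15
8 0 -8
8 7 -15
9 0 -9
9 6 -15
10 0 -10
10 5 -15
11 0 -11
11 1 -12
11 2 -13
11 3 -14
11 4 -15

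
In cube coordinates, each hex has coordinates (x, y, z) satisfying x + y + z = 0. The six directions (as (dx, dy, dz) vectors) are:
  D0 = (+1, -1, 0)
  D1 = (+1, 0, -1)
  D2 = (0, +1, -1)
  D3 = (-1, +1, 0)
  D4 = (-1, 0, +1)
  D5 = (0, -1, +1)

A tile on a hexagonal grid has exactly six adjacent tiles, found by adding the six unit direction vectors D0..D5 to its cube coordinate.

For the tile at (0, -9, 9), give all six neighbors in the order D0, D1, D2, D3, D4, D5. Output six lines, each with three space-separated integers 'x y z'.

Center: (0, -9, 9). Add each direction:
  D0: (0, -9, 9) + (1, -1, 0) = (1, -10, 9)
  D1: (0, -9, 9) + (1, 0, -1) = (1, -9, 8)
  D2: (0, -9, 9) + (0, 1, -1) = (0, -8, 8)
  D3: (0, -9, 9) + (-1, 1, 0) = (-1, -8, 9)
  D4: (0, -9, 9) + (-1, 0, 1) = (-1, -9, 10)
  D5: (0, -9, 9) + (0, -1, 1) = (0, -10, 10)

Answer: 1 -10 9
1 -9 8
0 -8 8
-1 -8 9
-1 -9 10
0 -10 10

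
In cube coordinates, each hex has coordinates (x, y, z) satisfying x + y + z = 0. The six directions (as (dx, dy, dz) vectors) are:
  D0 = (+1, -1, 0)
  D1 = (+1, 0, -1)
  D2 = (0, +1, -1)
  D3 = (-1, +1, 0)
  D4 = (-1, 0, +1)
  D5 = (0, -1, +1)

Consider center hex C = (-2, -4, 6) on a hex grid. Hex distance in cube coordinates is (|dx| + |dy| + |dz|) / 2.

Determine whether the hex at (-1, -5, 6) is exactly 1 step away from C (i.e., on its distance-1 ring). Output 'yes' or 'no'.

|px - cx| = |-1 - (-2)| = 1
|py - cy| = |-5 - (-4)| = 1
|pz - cz| = |6 - 6| = 0
distance = (1+1+0)/2 = 2/2 = 1
radius = 1; distance == radius -> yes

Answer: yes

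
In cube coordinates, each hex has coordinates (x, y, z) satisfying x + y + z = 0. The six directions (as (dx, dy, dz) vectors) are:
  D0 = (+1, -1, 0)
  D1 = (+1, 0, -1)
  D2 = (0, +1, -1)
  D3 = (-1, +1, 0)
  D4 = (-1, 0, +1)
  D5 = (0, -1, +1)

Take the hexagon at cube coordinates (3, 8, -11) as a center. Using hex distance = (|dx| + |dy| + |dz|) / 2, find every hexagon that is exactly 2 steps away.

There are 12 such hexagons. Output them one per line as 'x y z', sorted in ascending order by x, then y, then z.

Answer: 1 8 -9
1 9 -10
1 10 -11
2 7 -9
2 10 -12
3 6 -9
3 10 -13
4 6 -10
4 9 -13
5 6 -11
5 7 -12
5 8 -13

Derivation:
Walk ring at distance 2 from (3, 8, -11):
Start at center + D4*2 = (1, 8, -9)
  hex 0: (1, 8, -9)
  hex 1: (2, 7, -9)
  hex 2: (3, 6, -9)
  hex 3: (4, 6, -10)
  hex 4: (5, 6, -11)
  hex 5: (5, 7, -12)
  hex 6: (5, 8, -13)
  hex 7: (4, 9, -13)
  hex 8: (3, 10, -13)
  hex 9: (2, 10, -12)
  hex 10: (1, 10, -11)
  hex 11: (1, 9, -10)
Sorted: 12 hexes.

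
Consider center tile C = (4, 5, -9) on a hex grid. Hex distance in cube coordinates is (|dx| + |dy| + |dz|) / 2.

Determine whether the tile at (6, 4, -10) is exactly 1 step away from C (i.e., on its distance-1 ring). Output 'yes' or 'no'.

Answer: no

Derivation:
|px - cx| = |6 - 4| = 2
|py - cy| = |4 - 5| = 1
|pz - cz| = |-10 - (-9)| = 1
distance = (2+1+1)/2 = 4/2 = 2
radius = 1; distance != radius -> no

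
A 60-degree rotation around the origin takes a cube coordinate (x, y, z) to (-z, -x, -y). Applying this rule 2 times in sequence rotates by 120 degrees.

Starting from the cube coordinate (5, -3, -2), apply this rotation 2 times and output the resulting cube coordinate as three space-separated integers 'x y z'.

Start: (5, -3, -2)
Step 1: (5, -3, -2) -> (-(-2), -(5), -(-3)) = (2, -5, 3)
Step 2: (2, -5, 3) -> (-(3), -(2), -(-5)) = (-3, -2, 5)

Answer: -3 -2 5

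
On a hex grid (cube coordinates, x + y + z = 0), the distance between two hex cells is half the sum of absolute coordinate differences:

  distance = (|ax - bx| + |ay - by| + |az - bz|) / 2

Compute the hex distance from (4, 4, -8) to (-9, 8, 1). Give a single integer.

Answer: 13

Derivation:
|ax - bx| = |4 - (-9)| = 13
|ay - by| = |4 - 8| = 4
|az - bz| = |-8 - 1| = 9
distance = (13 + 4 + 9) / 2 = 26 / 2 = 13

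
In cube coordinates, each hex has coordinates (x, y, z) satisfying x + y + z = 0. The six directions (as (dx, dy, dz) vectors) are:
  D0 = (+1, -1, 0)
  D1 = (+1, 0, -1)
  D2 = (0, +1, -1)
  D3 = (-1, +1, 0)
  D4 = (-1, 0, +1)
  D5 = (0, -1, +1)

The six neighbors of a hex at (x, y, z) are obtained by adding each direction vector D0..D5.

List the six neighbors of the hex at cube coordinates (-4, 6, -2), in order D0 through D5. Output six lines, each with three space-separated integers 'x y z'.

Center: (-4, 6, -2). Add each direction:
  D0: (-4, 6, -2) + (1, -1, 0) = (-3, 5, -2)
  D1: (-4, 6, -2) + (1, 0, -1) = (-3, 6, -3)
  D2: (-4, 6, -2) + (0, 1, -1) = (-4, 7, -3)
  D3: (-4, 6, -2) + (-1, 1, 0) = (-5, 7, -2)
  D4: (-4, 6, -2) + (-1, 0, 1) = (-5, 6, -1)
  D5: (-4, 6, -2) + (0, -1, 1) = (-4, 5, -1)

Answer: -3 5 -2
-3 6 -3
-4 7 -3
-5 7 -2
-5 6 -1
-4 5 -1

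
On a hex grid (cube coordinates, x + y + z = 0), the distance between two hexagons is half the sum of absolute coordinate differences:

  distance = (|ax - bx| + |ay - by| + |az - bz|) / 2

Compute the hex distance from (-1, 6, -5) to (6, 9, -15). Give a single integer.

Answer: 10

Derivation:
|ax - bx| = |-1 - 6| = 7
|ay - by| = |6 - 9| = 3
|az - bz| = |-5 - (-15)| = 10
distance = (7 + 3 + 10) / 2 = 20 / 2 = 10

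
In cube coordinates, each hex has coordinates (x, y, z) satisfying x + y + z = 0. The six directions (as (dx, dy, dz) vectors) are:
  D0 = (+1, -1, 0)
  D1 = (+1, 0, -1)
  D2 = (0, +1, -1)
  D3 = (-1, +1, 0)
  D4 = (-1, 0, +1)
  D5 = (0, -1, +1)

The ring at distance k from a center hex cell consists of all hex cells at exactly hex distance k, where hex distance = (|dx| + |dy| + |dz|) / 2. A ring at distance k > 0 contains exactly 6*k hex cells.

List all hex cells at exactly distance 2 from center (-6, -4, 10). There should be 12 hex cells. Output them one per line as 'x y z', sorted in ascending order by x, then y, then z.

Walk ring at distance 2 from (-6, -4, 10):
Start at center + D4*2 = (-8, -4, 12)
  hex 0: (-8, -4, 12)
  hex 1: (-7, -5, 12)
  hex 2: (-6, -6, 12)
  hex 3: (-5, -6, 11)
  hex 4: (-4, -6, 10)
  hex 5: (-4, -5, 9)
  hex 6: (-4, -4, 8)
  hex 7: (-5, -3, 8)
  hex 8: (-6, -2, 8)
  hex 9: (-7, -2, 9)
  hex 10: (-8, -2, 10)
  hex 11: (-8, -3, 11)
Sorted: 12 hexes.

Answer: -8 -4 12
-8 -3 11
-8 -2 10
-7 -5 12
-7 -2 9
-6 -6 12
-6 -2 8
-5 -6 11
-5 -3 8
-4 -6 10
-4 -5 9
-4 -4 8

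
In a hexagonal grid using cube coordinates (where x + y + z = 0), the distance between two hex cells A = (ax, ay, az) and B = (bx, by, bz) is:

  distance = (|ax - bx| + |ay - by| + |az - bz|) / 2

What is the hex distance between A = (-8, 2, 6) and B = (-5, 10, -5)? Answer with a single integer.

Answer: 11

Derivation:
|ax - bx| = |-8 - (-5)| = 3
|ay - by| = |2 - 10| = 8
|az - bz| = |6 - (-5)| = 11
distance = (3 + 8 + 11) / 2 = 22 / 2 = 11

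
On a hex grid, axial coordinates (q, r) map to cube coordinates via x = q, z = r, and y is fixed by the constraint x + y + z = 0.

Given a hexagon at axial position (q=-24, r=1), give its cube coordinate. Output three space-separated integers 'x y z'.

x = q = -24
z = r = 1
y = -x - z = -(-24) - (1) = 23

Answer: -24 23 1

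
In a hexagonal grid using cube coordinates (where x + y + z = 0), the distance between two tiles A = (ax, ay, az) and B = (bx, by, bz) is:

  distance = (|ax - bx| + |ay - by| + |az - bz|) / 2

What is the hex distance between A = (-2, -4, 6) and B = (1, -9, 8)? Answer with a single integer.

Answer: 5

Derivation:
|ax - bx| = |-2 - 1| = 3
|ay - by| = |-4 - (-9)| = 5
|az - bz| = |6 - 8| = 2
distance = (3 + 5 + 2) / 2 = 10 / 2 = 5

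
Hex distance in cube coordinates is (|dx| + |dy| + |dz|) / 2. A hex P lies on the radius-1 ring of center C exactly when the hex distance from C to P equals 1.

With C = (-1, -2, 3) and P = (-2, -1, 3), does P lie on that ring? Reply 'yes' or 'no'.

|px - cx| = |-2 - (-1)| = 1
|py - cy| = |-1 - (-2)| = 1
|pz - cz| = |3 - 3| = 0
distance = (1+1+0)/2 = 2/2 = 1
radius = 1; distance == radius -> yes

Answer: yes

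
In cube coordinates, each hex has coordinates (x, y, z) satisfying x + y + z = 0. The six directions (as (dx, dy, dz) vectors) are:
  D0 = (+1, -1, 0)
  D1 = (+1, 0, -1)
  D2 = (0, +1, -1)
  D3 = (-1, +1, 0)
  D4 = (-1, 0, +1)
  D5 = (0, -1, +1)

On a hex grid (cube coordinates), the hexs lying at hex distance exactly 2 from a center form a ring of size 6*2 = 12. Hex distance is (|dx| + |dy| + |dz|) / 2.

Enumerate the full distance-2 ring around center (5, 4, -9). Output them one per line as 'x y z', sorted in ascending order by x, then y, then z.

Answer: 3 4 -7
3 5 -8
3 6 -9
4 3 -7
4 6 -10
5 2 -7
5 6 -11
6 2 -8
6 5 -11
7 2 -9
7 3 -10
7 4 -11

Derivation:
Walk ring at distance 2 from (5, 4, -9):
Start at center + D4*2 = (3, 4, -7)
  hex 0: (3, 4, -7)
  hex 1: (4, 3, -7)
  hex 2: (5, 2, -7)
  hex 3: (6, 2, -8)
  hex 4: (7, 2, -9)
  hex 5: (7, 3, -10)
  hex 6: (7, 4, -11)
  hex 7: (6, 5, -11)
  hex 8: (5, 6, -11)
  hex 9: (4, 6, -10)
  hex 10: (3, 6, -9)
  hex 11: (3, 5, -8)
Sorted: 12 hexes.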